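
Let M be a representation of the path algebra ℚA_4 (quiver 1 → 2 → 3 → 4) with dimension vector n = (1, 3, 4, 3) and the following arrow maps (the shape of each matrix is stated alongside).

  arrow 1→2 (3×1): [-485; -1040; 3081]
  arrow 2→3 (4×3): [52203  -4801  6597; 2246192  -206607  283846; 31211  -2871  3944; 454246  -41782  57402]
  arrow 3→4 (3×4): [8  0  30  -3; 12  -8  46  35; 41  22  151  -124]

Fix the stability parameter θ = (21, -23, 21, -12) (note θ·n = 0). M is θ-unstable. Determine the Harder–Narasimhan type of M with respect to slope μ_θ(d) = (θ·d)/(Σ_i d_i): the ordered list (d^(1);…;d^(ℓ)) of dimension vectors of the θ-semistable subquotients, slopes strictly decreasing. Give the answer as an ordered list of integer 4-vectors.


Via rank(M_{q-1}∘⋯∘M_p): M ≅ I[1,4], I[2,3]^2, I[3,4], I[4,4].
μ_θ-semistable layers: μ^(1)=21; μ^(2)=9/2; μ^(3)=-1; μ^(4)=-12; μ^(5)=-23

((0, 0, 2, 0); (0, 0, 2, 2); (1, 1, 0, 0); (0, 0, 0, 1); (0, 2, 0, 0))


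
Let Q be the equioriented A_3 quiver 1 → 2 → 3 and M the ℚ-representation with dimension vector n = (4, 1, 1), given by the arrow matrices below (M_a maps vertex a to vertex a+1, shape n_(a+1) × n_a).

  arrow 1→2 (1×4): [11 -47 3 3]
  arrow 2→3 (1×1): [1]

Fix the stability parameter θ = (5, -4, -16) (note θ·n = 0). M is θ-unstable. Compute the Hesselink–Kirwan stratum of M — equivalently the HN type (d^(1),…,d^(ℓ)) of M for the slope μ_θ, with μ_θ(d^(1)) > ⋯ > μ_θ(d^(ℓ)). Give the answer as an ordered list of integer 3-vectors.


Interval decomposition of M: I[1,1]^3, I[1,3].
HN type (ℓ=2): μ^(1)=5; μ^(2)=-5

((3, 0, 0); (1, 1, 1))


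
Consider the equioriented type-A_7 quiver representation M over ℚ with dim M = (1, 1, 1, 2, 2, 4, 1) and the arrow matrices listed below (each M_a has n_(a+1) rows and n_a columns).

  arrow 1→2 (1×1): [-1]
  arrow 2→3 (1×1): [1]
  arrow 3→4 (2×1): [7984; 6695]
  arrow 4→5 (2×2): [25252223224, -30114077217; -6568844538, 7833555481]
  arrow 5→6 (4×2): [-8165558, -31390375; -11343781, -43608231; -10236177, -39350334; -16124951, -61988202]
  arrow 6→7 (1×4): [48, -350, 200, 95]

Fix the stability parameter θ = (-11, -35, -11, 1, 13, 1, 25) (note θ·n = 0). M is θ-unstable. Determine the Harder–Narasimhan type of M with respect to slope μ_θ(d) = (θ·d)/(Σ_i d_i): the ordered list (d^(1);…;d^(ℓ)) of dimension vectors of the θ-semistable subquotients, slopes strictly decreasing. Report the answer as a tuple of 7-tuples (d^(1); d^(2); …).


Via rank(M_{q-1}∘⋯∘M_p): M ≅ I[1,7], I[4,6], I[6,6]^2.
μ_θ-semistable layers: μ^(1)=25; μ^(2)=7; μ^(3)=1; μ^(4)=-11; μ^(5)=-23

((0, 0, 0, 0, 0, 0, 1); (0, 0, 0, 0, 2, 2, 0); (0, 0, 0, 2, 0, 2, 0); (0, 0, 1, 0, 0, 0, 0); (1, 1, 0, 0, 0, 0, 0))


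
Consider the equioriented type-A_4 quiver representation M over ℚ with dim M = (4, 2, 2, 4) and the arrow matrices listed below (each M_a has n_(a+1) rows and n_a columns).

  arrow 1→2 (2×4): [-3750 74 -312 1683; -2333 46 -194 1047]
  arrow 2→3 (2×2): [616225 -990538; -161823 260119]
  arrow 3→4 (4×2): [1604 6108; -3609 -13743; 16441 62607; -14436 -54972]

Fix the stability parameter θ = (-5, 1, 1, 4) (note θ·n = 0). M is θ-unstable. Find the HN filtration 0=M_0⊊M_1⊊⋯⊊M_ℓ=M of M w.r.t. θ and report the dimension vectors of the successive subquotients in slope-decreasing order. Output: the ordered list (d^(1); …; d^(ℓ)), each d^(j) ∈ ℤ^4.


Via rank(M_{q-1}∘⋯∘M_p): M ≅ I[1,1]^2, I[1,3], I[1,4], I[4,4]^3.
μ_θ-semistable layers: μ^(1)=4; μ^(2)=1; μ^(3)=-5

((0, 0, 0, 4); (0, 2, 2, 0); (4, 0, 0, 0))


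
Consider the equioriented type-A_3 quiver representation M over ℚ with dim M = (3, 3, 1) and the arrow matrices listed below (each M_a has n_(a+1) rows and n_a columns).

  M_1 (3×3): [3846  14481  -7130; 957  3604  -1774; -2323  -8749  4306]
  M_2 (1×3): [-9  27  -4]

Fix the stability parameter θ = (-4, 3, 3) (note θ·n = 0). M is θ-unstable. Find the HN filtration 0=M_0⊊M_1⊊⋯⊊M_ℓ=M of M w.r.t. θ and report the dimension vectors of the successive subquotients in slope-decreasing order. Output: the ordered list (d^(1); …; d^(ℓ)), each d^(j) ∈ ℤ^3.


Barcode: M ≅ I[1,2]^2, I[1,3]. HN layers by μ_θ (2 steps, strictly decreasing):
  μ^(1)=3; μ^(2)=-4

((0, 3, 1); (3, 0, 0))


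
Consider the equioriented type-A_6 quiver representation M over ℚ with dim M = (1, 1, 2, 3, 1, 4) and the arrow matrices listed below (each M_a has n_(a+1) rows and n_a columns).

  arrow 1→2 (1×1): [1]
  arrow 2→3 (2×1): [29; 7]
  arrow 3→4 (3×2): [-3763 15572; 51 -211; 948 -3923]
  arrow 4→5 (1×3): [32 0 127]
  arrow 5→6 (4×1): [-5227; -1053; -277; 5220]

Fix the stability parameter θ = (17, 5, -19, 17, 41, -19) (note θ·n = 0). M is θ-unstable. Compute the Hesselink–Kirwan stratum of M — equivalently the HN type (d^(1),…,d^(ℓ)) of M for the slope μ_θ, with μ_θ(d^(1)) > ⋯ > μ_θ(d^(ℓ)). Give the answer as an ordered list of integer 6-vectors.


Interval decomposition of M: I[1,6], I[3,4], I[4,4], I[6,6]^3.
HN type (ℓ=4): μ^(1)=17; μ^(2)=13; μ^(3)=1; μ^(4)=-19

((0, 0, 0, 2, 0, 0); (0, 0, 0, 1, 1, 1); (1, 1, 1, 0, 0, 0); (0, 0, 1, 0, 0, 3))


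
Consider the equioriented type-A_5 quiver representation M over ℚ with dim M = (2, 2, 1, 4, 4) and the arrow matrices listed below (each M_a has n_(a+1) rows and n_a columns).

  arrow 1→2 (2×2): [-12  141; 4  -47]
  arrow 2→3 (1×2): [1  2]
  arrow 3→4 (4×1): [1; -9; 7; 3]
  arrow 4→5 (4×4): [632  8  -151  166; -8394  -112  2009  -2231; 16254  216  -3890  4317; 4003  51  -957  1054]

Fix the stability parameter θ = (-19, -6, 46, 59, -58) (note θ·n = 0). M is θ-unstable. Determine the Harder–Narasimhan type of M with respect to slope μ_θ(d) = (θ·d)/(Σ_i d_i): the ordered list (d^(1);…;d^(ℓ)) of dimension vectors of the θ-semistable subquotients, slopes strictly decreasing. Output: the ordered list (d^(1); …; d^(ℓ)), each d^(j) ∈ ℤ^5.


Barcode: M ≅ I[1,1], I[1,5], I[2,2], I[4,5]^3. HN layers by μ_θ (4 steps, strictly decreasing):
  μ^(1)=47/3; μ^(2)=1/2; μ^(3)=-6; μ^(4)=-19

((0, 0, 1, 1, 1); (0, 0, 0, 3, 3); (0, 2, 0, 0, 0); (2, 0, 0, 0, 0))


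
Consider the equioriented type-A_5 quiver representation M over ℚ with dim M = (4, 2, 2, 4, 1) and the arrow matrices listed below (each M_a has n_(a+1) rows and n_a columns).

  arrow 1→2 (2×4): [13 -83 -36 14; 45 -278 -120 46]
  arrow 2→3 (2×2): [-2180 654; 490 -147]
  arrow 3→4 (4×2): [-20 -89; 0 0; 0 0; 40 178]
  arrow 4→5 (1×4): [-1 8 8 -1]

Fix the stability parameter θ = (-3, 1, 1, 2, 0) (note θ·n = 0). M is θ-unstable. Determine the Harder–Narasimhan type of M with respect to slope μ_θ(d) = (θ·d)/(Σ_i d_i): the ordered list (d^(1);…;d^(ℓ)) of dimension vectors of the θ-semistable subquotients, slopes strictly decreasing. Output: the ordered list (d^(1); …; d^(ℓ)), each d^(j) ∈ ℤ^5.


Via rank(M_{q-1}∘⋯∘M_p): M ≅ I[1,1]^2, I[1,2], I[1,5], I[3,3], I[4,4]^3.
μ_θ-semistable layers: μ^(1)=2; μ^(2)=1; μ^(3)=-3

((0, 0, 0, 3, 0); (0, 2, 2, 1, 1); (4, 0, 0, 0, 0))


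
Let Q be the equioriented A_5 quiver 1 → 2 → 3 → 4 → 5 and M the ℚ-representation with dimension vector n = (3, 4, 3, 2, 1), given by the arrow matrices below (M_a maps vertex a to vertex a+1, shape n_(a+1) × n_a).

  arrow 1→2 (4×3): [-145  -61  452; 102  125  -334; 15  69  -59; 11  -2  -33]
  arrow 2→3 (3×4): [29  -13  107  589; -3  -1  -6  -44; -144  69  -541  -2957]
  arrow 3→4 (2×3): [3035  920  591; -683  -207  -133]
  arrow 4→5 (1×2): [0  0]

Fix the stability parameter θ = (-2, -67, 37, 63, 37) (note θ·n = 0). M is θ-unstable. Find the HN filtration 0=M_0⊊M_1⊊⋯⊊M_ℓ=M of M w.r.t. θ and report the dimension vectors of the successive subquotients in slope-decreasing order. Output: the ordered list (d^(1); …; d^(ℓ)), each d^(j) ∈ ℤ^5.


Via rank(M_{q-1}∘⋯∘M_p): M ≅ I[1,3], I[1,4]^2, I[2,2], I[5,5].
μ_θ-semistable layers: μ^(1)=63; μ^(2)=37; μ^(3)=-69/2; μ^(4)=-67

((0, 0, 0, 2, 0); (0, 0, 3, 0, 1); (3, 3, 0, 0, 0); (0, 1, 0, 0, 0))


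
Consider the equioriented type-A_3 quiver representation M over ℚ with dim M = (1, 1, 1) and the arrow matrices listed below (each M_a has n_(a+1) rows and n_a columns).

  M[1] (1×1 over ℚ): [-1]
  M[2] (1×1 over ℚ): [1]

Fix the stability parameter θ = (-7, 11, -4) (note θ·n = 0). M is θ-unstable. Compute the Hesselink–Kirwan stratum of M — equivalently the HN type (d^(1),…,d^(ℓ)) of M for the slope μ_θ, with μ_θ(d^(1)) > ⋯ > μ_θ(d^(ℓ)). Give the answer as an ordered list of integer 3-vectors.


Barcode: M ≅ I[1,3]. HN layers by μ_θ (2 steps, strictly decreasing):
  μ^(1)=7/2; μ^(2)=-7

((0, 1, 1); (1, 0, 0))


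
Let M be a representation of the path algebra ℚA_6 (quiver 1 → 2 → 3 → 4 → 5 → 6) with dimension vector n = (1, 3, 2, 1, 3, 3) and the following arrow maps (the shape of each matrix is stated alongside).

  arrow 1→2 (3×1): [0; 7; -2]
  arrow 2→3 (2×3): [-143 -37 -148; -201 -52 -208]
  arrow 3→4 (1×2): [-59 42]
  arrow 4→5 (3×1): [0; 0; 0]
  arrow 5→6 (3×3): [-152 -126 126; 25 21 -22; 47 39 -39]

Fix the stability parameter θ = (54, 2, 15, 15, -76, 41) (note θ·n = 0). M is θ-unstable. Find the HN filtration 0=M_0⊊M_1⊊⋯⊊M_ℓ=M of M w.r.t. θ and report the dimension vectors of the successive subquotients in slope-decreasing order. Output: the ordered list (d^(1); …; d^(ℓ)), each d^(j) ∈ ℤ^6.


Via rank(M_{q-1}∘⋯∘M_p): M ≅ I[1,4], I[2,2], I[2,3], I[5,6]^3.
μ_θ-semistable layers: μ^(1)=41; μ^(2)=43/2; μ^(3)=15; μ^(4)=2; μ^(5)=-76

((0, 0, 0, 0, 0, 3); (1, 1, 1, 1, 0, 0); (0, 0, 1, 0, 0, 0); (0, 2, 0, 0, 0, 0); (0, 0, 0, 0, 3, 0))


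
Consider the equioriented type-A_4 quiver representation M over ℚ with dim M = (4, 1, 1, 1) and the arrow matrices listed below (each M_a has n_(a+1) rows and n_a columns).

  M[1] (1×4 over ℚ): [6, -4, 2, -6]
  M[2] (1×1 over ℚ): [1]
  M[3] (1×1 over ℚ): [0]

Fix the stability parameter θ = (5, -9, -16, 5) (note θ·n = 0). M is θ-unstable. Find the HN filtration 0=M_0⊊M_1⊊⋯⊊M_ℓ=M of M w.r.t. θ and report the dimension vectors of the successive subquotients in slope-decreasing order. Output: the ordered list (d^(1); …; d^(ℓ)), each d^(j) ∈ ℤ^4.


Interval decomposition of M: I[1,1]^3, I[1,3], I[4,4].
HN type (ℓ=2): μ^(1)=5; μ^(2)=-20/3

((3, 0, 0, 1); (1, 1, 1, 0))


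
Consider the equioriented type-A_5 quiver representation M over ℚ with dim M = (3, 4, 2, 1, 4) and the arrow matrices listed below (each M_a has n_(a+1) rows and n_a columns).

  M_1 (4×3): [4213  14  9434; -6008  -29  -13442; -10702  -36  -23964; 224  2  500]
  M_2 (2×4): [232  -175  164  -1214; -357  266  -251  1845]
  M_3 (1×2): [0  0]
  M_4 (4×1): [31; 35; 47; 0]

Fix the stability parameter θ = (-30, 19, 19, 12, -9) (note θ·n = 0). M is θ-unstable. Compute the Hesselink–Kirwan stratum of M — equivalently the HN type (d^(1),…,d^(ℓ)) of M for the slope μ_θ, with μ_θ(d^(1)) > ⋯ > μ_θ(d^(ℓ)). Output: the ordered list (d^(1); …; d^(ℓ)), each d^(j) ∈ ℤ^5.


Barcode: M ≅ I[1,1], I[1,3]^2, I[2,2]^2, I[4,5], I[5,5]^3. HN layers by μ_θ (4 steps, strictly decreasing):
  μ^(1)=19; μ^(2)=3/2; μ^(3)=-9; μ^(4)=-30

((0, 4, 2, 0, 0); (0, 0, 0, 1, 1); (0, 0, 0, 0, 3); (3, 0, 0, 0, 0))


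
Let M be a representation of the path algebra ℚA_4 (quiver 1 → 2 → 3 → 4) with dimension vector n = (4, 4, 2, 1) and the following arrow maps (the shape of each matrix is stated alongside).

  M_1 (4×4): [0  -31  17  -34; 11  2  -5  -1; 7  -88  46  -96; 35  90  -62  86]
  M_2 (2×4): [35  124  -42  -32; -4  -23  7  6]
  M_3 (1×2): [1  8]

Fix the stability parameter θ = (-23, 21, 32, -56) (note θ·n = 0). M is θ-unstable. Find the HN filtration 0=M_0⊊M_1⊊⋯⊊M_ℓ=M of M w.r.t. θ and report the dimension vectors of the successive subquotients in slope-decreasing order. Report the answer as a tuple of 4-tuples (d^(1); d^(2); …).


Via rank(M_{q-1}∘⋯∘M_p): M ≅ I[1,1], I[1,2], I[1,3], I[1,4], I[2,2].
μ_θ-semistable layers: μ^(1)=32; μ^(2)=21; μ^(3)=-1; μ^(4)=-23

((0, 0, 1, 0); (0, 3, 0, 0); (0, 1, 1, 1); (4, 0, 0, 0))


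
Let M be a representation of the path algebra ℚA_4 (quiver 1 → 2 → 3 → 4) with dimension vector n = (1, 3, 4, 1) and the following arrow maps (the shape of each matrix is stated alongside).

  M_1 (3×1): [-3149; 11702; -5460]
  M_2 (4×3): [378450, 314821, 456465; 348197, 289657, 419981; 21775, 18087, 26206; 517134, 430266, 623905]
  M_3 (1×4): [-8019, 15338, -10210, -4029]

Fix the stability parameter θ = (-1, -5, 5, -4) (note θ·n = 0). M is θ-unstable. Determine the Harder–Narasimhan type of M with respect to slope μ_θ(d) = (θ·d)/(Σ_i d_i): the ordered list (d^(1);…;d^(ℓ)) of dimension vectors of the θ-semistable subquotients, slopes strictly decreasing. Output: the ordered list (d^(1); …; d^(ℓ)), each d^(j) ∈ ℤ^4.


Via rank(M_{q-1}∘⋯∘M_p): M ≅ I[1,4], I[2,3]^2, I[3,3].
μ_θ-semistable layers: μ^(1)=5; μ^(2)=1/2; μ^(3)=-3; μ^(4)=-5

((0, 0, 3, 0); (0, 0, 1, 1); (1, 1, 0, 0); (0, 2, 0, 0))


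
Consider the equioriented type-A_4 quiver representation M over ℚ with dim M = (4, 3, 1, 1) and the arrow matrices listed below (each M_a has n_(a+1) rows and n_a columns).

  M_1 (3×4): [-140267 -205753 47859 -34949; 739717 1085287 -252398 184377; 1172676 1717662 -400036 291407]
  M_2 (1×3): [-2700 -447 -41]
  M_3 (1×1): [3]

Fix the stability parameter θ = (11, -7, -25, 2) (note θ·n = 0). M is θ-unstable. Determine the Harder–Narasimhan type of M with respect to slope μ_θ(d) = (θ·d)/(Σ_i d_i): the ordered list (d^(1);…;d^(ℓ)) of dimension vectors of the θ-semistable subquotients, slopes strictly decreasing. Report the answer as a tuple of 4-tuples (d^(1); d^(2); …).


Via rank(M_{q-1}∘⋯∘M_p): M ≅ I[1,1], I[1,2]^2, I[1,4].
μ_θ-semistable layers: μ^(1)=11; μ^(2)=2; μ^(3)=-7

((1, 0, 0, 0); (2, 2, 0, 1); (1, 1, 1, 0))


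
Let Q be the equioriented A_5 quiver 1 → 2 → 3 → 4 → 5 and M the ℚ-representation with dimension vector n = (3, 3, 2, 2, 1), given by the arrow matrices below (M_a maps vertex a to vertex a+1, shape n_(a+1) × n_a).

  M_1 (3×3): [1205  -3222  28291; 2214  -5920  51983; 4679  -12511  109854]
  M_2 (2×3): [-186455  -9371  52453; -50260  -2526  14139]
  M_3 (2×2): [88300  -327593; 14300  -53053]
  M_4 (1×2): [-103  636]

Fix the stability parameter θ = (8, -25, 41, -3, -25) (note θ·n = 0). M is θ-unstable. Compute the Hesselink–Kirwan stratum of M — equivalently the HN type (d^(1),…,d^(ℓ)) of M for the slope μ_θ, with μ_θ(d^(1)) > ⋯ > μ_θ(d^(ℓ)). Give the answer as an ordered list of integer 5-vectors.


Interval decomposition of M: I[1,2], I[1,3], I[1,5], I[4,4].
HN type (ℓ=4): μ^(1)=41; μ^(2)=13/3; μ^(3)=-3; μ^(4)=-17/2

((0, 0, 1, 0, 0); (0, 0, 1, 1, 1); (0, 0, 0, 1, 0); (3, 3, 0, 0, 0))


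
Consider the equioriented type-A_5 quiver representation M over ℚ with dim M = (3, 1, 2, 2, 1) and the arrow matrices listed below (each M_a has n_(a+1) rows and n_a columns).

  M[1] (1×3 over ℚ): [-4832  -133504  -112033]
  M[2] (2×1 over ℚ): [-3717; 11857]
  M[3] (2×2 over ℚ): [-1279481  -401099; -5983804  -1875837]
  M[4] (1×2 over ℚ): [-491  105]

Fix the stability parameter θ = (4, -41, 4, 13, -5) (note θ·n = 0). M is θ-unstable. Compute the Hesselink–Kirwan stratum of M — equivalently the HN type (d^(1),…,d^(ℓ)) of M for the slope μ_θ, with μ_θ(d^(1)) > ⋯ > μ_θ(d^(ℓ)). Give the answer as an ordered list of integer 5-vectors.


Barcode: M ≅ I[1,1]^2, I[1,5], I[3,4]. HN layers by μ_θ (3 steps, strictly decreasing):
  μ^(1)=13; μ^(2)=4; μ^(3)=-37/2

((0, 0, 0, 1, 0); (2, 0, 2, 1, 1); (1, 1, 0, 0, 0))


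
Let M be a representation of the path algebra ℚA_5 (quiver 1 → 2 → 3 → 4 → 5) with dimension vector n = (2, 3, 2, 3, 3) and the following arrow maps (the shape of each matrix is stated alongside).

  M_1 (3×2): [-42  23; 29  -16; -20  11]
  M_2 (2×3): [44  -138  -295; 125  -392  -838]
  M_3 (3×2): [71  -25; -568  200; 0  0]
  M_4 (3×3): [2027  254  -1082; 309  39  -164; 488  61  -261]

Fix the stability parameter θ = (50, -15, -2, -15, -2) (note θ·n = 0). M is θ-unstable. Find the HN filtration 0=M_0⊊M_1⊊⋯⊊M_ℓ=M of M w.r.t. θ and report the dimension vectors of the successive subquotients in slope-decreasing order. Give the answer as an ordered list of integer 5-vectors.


Barcode: M ≅ I[1,2], I[1,3], I[2,5], I[4,5]^2. HN layers by μ_θ (5 steps, strictly decreasing):
  μ^(1)=35/2; μ^(2)=11; μ^(3)=-2; μ^(4)=-17/2; μ^(5)=-15

((1, 1, 0, 0, 0); (1, 1, 1, 0, 0); (0, 0, 0, 0, 3); (0, 0, 1, 1, 0); (0, 1, 0, 2, 0))


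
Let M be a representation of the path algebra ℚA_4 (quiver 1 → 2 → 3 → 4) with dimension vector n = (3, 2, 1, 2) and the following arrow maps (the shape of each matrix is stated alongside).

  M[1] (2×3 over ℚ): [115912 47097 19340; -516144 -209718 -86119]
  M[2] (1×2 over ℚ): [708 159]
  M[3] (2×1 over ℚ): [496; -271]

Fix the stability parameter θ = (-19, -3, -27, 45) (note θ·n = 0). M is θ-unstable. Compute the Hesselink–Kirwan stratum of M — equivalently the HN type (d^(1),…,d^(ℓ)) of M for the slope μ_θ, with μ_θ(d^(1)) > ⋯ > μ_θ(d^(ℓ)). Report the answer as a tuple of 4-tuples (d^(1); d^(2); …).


Barcode: M ≅ I[1,1], I[1,2], I[1,4], I[4,4]. HN layers by μ_θ (4 steps, strictly decreasing):
  μ^(1)=45; μ^(2)=-3; μ^(3)=-15; μ^(4)=-19

((0, 0, 0, 2); (0, 1, 0, 0); (0, 1, 1, 0); (3, 0, 0, 0))


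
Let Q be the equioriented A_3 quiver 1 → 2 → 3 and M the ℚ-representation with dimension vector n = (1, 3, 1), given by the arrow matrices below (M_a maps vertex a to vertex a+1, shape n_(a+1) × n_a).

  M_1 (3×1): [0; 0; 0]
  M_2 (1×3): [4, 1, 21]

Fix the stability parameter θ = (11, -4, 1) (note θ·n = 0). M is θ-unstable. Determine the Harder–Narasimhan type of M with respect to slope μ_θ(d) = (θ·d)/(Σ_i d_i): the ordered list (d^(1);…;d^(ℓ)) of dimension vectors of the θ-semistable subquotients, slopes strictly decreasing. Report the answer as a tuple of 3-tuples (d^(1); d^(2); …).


Barcode: M ≅ I[1,1], I[2,2]^2, I[2,3]. HN layers by μ_θ (3 steps, strictly decreasing):
  μ^(1)=11; μ^(2)=1; μ^(3)=-4

((1, 0, 0); (0, 0, 1); (0, 3, 0))


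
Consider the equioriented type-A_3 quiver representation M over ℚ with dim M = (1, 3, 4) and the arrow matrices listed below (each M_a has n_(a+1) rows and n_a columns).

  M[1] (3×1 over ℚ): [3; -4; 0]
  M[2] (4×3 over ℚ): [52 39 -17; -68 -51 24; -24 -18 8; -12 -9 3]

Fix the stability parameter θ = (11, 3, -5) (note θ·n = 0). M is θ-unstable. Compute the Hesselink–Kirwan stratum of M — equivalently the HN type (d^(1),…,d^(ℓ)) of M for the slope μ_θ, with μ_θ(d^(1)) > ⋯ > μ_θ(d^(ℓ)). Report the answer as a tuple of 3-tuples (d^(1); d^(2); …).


Barcode: M ≅ I[1,2], I[2,3]^2, I[3,3]^2. HN layers by μ_θ (3 steps, strictly decreasing):
  μ^(1)=7; μ^(2)=-1; μ^(3)=-5

((1, 1, 0); (0, 2, 2); (0, 0, 2))


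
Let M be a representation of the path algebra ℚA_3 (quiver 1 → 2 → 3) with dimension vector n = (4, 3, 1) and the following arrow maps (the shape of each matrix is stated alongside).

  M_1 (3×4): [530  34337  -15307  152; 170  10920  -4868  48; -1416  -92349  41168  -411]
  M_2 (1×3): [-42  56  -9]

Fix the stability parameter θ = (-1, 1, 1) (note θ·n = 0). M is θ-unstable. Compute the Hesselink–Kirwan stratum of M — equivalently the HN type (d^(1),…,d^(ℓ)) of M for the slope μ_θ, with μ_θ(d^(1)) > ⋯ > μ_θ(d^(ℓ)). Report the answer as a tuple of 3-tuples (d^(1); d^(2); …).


Barcode: M ≅ I[1,1], I[1,2]^2, I[1,3]. HN layers by μ_θ (2 steps, strictly decreasing):
  μ^(1)=1; μ^(2)=-1

((0, 3, 1); (4, 0, 0))


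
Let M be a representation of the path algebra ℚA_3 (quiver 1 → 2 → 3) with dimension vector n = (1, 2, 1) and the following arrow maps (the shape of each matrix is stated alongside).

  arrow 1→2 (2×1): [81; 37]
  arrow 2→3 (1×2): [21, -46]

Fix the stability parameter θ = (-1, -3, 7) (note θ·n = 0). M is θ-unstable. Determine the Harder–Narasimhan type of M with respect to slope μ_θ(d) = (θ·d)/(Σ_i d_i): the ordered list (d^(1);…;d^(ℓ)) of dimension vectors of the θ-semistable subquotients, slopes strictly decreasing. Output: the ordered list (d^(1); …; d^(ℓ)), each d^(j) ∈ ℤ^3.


Barcode: M ≅ I[1,3], I[2,2]. HN layers by μ_θ (3 steps, strictly decreasing):
  μ^(1)=7; μ^(2)=-2; μ^(3)=-3

((0, 0, 1); (1, 1, 0); (0, 1, 0))


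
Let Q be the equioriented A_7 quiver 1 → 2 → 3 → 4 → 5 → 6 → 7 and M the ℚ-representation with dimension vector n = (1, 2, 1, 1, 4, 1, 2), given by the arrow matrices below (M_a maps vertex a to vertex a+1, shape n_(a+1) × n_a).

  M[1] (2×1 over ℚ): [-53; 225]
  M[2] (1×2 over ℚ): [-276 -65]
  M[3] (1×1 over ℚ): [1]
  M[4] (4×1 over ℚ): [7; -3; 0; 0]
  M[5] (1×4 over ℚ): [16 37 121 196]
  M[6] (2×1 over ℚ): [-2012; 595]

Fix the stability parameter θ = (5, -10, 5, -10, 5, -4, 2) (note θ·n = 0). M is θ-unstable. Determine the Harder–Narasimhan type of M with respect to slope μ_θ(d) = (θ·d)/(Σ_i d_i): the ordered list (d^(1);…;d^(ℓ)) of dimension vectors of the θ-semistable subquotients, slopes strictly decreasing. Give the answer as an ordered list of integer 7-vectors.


Via rank(M_{q-1}∘⋯∘M_p): M ≅ I[1,7], I[2,2], I[5,5]^3, I[7,7].
μ_θ-semistable layers: μ^(1)=5; μ^(2)=2; μ^(3)=1/2; μ^(4)=-5/2; μ^(5)=-10

((0, 0, 0, 0, 3, 0, 0); (0, 0, 0, 0, 0, 0, 2); (0, 0, 0, 0, 1, 1, 0); (1, 1, 1, 1, 0, 0, 0); (0, 1, 0, 0, 0, 0, 0))


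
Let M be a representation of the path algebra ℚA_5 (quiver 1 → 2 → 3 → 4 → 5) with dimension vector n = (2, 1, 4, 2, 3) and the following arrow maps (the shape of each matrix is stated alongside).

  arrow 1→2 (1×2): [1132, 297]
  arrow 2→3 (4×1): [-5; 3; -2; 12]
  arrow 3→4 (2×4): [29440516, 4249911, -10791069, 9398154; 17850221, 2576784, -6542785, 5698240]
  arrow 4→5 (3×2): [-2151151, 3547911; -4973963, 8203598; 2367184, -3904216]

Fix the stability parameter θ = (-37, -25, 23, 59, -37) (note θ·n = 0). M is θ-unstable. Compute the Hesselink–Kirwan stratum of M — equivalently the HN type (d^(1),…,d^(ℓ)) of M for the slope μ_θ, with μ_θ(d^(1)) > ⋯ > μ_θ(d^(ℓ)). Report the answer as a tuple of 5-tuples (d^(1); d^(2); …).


Barcode: M ≅ I[1,1], I[1,5], I[3,3]^2, I[3,5], I[5,5]. HN layers by μ_θ (4 steps, strictly decreasing):
  μ^(1)=23; μ^(2)=15; μ^(3)=-25; μ^(4)=-37

((0, 0, 2, 0, 0); (0, 0, 2, 2, 2); (0, 1, 0, 0, 0); (2, 0, 0, 0, 1))


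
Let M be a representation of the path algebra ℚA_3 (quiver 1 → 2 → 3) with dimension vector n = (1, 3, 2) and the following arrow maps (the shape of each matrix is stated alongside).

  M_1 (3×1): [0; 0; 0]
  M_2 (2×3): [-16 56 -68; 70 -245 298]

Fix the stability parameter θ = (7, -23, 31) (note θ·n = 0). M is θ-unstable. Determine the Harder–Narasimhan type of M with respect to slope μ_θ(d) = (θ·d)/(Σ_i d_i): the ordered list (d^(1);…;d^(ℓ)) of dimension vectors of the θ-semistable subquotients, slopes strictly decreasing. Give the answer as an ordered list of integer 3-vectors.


Barcode: M ≅ I[1,1], I[2,2], I[2,3]^2. HN layers by μ_θ (3 steps, strictly decreasing):
  μ^(1)=31; μ^(2)=7; μ^(3)=-23

((0, 0, 2); (1, 0, 0); (0, 3, 0))


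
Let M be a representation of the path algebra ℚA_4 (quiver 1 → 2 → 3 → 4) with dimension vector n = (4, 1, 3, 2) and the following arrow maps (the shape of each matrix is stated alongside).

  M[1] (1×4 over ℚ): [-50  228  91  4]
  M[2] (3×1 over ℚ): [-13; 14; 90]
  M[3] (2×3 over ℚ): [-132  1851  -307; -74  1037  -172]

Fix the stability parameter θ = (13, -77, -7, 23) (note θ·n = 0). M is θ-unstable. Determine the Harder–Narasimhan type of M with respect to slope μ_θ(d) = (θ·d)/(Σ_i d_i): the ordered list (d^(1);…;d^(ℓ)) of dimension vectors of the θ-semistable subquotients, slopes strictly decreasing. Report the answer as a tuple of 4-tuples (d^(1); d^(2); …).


Barcode: M ≅ I[1,1]^3, I[1,3], I[3,4]^2. HN layers by μ_θ (4 steps, strictly decreasing):
  μ^(1)=23; μ^(2)=13; μ^(3)=-7; μ^(4)=-32

((0, 0, 0, 2); (3, 0, 0, 0); (0, 0, 3, 0); (1, 1, 0, 0))


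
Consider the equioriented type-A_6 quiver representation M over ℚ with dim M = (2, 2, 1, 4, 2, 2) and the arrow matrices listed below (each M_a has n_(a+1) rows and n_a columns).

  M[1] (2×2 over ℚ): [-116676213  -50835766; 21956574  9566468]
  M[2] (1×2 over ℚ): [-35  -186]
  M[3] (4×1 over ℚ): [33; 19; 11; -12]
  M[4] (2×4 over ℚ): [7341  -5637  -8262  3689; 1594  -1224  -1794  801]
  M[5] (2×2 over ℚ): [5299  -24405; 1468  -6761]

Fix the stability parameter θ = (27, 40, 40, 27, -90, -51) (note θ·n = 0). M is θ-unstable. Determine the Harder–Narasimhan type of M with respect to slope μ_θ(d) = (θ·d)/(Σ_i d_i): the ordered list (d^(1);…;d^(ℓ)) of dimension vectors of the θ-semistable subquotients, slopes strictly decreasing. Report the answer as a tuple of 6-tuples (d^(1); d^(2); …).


Barcode: M ≅ I[1,1], I[1,4], I[2,2], I[4,4], I[4,6]^2. HN layers by μ_θ (4 steps, strictly decreasing):
  μ^(1)=40; μ^(2)=107/3; μ^(3)=27; μ^(4)=-38

((0, 1, 0, 0, 0, 0); (0, 1, 1, 1, 0, 0); (2, 0, 0, 1, 0, 0); (0, 0, 0, 2, 2, 2))


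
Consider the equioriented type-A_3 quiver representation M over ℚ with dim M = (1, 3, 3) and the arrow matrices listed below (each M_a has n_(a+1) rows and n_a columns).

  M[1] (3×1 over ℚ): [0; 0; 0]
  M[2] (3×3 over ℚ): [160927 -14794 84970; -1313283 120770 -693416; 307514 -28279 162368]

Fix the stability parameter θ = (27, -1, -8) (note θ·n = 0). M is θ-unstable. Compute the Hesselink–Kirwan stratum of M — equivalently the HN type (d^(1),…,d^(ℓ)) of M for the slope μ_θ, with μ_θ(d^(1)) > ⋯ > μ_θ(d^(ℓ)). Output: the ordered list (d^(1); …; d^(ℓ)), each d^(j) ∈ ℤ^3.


Barcode: M ≅ I[1,1], I[2,3]^3. HN layers by μ_θ (2 steps, strictly decreasing):
  μ^(1)=27; μ^(2)=-9/2

((1, 0, 0); (0, 3, 3))


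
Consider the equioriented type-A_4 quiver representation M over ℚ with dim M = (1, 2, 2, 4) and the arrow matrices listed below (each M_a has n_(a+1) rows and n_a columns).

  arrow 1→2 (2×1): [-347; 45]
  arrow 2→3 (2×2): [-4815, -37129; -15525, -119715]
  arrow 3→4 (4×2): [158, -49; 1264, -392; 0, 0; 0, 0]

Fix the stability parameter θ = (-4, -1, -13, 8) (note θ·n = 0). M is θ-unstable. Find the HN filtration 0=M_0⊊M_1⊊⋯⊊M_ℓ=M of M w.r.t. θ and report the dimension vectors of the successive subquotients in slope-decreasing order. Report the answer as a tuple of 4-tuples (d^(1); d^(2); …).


Via rank(M_{q-1}∘⋯∘M_p): M ≅ I[1,2], I[2,4], I[3,3], I[4,4]^3.
μ_θ-semistable layers: μ^(1)=8; μ^(2)=-1; μ^(3)=-4; μ^(4)=-7; μ^(5)=-13

((0, 0, 0, 4); (0, 1, 0, 0); (1, 0, 0, 0); (0, 1, 1, 0); (0, 0, 1, 0))


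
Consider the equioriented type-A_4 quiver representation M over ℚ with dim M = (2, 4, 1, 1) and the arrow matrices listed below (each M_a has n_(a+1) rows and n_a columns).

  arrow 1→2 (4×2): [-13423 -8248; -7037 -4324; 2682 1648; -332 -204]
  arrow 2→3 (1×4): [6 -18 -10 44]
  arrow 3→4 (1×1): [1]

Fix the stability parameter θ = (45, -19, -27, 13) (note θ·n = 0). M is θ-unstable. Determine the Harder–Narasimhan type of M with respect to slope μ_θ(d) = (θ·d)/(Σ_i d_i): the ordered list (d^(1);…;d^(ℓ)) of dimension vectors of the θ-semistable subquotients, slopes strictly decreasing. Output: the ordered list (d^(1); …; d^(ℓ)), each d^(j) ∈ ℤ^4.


Interval decomposition of M: I[1,2], I[1,4], I[2,2]^2.
HN type (ℓ=3): μ^(1)=13; μ^(2)=-1/3; μ^(3)=-19

((1, 1, 0, 1); (1, 1, 1, 0); (0, 2, 0, 0))


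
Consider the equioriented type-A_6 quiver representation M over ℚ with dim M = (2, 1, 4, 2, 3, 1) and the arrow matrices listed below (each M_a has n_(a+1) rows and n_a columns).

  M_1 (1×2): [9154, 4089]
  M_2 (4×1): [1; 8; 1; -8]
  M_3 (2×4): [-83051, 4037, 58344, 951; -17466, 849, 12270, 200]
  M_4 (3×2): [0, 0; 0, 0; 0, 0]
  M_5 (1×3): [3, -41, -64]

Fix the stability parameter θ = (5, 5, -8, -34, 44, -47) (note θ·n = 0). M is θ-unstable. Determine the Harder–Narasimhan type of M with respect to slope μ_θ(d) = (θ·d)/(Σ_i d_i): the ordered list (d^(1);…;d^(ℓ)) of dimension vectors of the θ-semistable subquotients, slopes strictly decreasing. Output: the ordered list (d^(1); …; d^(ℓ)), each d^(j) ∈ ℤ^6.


Barcode: M ≅ I[1,1], I[1,4], I[3,3]^2, I[3,4], I[5,5]^2, I[5,6]. HN layers by μ_θ (5 steps, strictly decreasing):
  μ^(1)=44; μ^(2)=5; μ^(3)=-3/2; μ^(4)=-8; μ^(5)=-21

((0, 0, 0, 0, 2, 0); (1, 0, 0, 0, 0, 0); (0, 0, 0, 0, 1, 1); (1, 1, 3, 1, 0, 0); (0, 0, 1, 1, 0, 0))


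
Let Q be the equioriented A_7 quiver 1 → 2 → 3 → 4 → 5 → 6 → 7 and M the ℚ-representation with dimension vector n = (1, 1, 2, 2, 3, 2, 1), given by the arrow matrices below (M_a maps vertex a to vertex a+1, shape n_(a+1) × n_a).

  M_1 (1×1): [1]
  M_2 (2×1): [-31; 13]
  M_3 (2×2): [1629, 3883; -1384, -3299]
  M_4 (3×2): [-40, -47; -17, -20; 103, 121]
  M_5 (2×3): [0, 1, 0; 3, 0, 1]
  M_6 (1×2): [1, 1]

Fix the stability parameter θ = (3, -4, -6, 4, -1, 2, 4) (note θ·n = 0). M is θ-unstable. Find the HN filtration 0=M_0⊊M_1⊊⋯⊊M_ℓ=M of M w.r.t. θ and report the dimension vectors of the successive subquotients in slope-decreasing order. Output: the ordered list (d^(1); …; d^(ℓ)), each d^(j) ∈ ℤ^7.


Interval decomposition of M: I[1,5], I[3,7], I[5,6].
HN type (ℓ=6): μ^(1)=4; μ^(2)=2; μ^(3)=3/2; μ^(4)=-1; μ^(5)=-7/3; μ^(6)=-6

((0, 0, 0, 0, 0, 0, 1); (0, 0, 0, 0, 0, 2, 0); (0, 0, 0, 2, 2, 0, 0); (0, 0, 0, 0, 1, 0, 0); (1, 1, 1, 0, 0, 0, 0); (0, 0, 1, 0, 0, 0, 0))


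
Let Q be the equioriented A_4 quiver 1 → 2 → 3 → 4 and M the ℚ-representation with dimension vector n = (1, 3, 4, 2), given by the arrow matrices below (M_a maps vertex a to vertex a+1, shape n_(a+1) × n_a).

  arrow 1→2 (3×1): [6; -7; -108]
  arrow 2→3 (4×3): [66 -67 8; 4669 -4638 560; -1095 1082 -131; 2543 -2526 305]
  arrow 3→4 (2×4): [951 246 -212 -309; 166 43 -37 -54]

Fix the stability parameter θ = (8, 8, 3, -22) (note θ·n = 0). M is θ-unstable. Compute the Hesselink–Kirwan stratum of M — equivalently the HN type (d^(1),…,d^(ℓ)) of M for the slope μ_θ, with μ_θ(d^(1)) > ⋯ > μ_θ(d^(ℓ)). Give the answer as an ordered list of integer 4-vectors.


Via rank(M_{q-1}∘⋯∘M_p): M ≅ I[1,4], I[2,3], I[2,4], I[3,3].
μ_θ-semistable layers: μ^(1)=11/2; μ^(2)=3; μ^(3)=-3/4; μ^(4)=-11/3

((0, 1, 1, 0); (0, 0, 1, 0); (1, 1, 1, 1); (0, 1, 1, 1))


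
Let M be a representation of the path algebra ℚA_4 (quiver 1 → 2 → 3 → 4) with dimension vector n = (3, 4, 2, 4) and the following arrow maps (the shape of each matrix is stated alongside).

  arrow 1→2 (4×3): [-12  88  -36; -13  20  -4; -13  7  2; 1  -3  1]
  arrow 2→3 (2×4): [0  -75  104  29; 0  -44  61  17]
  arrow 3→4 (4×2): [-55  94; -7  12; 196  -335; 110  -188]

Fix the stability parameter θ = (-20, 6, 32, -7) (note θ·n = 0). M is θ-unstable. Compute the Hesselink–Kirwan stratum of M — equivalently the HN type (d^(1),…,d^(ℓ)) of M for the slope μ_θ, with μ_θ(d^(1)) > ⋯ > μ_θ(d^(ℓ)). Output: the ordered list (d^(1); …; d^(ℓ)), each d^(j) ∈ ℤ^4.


Barcode: M ≅ I[1,2], I[1,4]^2, I[2,2], I[4,4]^2. HN layers by μ_θ (4 steps, strictly decreasing):
  μ^(1)=25/2; μ^(2)=6; μ^(3)=-7; μ^(4)=-20

((0, 0, 2, 2); (0, 4, 0, 0); (0, 0, 0, 2); (3, 0, 0, 0))


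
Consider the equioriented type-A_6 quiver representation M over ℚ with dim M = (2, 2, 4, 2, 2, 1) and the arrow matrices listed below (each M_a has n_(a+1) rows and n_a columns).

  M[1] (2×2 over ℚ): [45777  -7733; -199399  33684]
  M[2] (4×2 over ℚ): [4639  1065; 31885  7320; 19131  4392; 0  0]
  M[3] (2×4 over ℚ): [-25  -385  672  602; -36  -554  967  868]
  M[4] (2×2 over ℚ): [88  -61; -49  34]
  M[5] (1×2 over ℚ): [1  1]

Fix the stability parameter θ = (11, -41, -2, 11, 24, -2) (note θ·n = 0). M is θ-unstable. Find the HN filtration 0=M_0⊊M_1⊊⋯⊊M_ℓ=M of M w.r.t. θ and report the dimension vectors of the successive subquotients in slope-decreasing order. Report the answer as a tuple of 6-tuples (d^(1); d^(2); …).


Via rank(M_{q-1}∘⋯∘M_p): M ≅ I[1,5], I[1,6], I[3,3]^2.
μ_θ-semistable layers: μ^(1)=24; μ^(2)=11; μ^(3)=-2; μ^(4)=-15

((0, 0, 0, 0, 1, 0); (0, 0, 0, 2, 1, 1); (0, 0, 4, 0, 0, 0); (2, 2, 0, 0, 0, 0))


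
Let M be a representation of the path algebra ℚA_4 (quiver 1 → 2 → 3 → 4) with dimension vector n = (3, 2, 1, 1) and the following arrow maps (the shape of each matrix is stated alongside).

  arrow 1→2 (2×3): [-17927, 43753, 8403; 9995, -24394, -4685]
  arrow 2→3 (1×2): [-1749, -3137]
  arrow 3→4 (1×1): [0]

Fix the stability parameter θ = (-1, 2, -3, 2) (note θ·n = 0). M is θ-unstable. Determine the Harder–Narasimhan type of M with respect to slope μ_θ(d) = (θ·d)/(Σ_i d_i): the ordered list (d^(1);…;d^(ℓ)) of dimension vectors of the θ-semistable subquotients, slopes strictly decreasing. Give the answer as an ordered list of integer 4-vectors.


Barcode: M ≅ I[1,1], I[1,2], I[1,3], I[4,4]. HN layers by μ_θ (3 steps, strictly decreasing):
  μ^(1)=2; μ^(2)=-1/2; μ^(3)=-1

((0, 1, 0, 1); (0, 1, 1, 0); (3, 0, 0, 0))


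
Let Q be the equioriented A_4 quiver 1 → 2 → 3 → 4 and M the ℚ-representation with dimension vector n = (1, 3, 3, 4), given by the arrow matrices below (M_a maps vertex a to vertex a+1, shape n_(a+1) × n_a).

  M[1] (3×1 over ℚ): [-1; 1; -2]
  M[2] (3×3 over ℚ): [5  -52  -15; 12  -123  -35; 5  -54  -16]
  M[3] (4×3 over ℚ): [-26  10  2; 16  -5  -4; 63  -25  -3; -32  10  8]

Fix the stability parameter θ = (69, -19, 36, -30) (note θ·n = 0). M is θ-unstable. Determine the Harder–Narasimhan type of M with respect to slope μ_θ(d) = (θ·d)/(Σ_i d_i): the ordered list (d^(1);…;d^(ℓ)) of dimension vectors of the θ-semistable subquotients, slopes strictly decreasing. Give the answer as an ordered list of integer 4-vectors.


Barcode: M ≅ I[1,4], I[2,3], I[2,4], I[4,4]^2. HN layers by μ_θ (5 steps, strictly decreasing):
  μ^(1)=36; μ^(2)=14; μ^(3)=3; μ^(4)=-19; μ^(5)=-30

((0, 0, 1, 0); (1, 1, 1, 1); (0, 0, 1, 1); (0, 2, 0, 0); (0, 0, 0, 2))


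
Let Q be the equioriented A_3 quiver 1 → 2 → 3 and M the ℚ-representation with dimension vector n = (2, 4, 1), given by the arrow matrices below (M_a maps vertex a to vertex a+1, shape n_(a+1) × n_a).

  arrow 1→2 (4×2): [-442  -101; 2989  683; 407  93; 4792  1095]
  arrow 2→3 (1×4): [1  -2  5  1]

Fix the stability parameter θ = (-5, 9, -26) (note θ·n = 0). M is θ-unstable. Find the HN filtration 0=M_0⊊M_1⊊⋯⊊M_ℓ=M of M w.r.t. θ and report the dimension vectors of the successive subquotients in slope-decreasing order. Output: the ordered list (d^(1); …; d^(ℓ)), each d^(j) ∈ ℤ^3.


Interval decomposition of M: I[1,2], I[1,3], I[2,2]^2.
HN type (ℓ=3): μ^(1)=9; μ^(2)=-5; μ^(3)=-22/3

((0, 3, 0); (1, 0, 0); (1, 1, 1))


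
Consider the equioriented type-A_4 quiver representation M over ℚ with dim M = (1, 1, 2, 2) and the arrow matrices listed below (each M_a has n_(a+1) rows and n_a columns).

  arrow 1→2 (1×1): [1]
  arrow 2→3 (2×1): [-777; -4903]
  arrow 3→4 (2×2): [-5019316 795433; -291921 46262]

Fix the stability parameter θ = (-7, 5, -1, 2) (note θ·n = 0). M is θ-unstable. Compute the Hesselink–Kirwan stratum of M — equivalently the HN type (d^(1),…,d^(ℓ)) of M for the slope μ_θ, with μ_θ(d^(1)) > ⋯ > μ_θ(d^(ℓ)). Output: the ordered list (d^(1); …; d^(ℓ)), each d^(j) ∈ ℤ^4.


Barcode: M ≅ I[1,4], I[3,4]. HN layers by μ_θ (3 steps, strictly decreasing):
  μ^(1)=2; μ^(2)=-1; μ^(3)=-7

((0, 1, 1, 2); (0, 0, 1, 0); (1, 0, 0, 0))


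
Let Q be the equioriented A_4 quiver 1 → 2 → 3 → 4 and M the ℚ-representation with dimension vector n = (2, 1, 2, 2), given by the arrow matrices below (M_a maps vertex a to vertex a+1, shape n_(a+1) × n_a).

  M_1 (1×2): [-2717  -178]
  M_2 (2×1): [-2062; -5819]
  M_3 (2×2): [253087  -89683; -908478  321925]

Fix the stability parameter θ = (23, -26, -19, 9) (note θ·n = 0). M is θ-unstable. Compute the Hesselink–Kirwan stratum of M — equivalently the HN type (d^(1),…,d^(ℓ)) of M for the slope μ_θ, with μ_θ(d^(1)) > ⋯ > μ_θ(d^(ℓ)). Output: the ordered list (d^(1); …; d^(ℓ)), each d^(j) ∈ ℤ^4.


Interval decomposition of M: I[1,1], I[1,4], I[3,4].
HN type (ℓ=4): μ^(1)=23; μ^(2)=9; μ^(3)=-22/3; μ^(4)=-19

((1, 0, 0, 0); (0, 0, 0, 2); (1, 1, 1, 0); (0, 0, 1, 0))


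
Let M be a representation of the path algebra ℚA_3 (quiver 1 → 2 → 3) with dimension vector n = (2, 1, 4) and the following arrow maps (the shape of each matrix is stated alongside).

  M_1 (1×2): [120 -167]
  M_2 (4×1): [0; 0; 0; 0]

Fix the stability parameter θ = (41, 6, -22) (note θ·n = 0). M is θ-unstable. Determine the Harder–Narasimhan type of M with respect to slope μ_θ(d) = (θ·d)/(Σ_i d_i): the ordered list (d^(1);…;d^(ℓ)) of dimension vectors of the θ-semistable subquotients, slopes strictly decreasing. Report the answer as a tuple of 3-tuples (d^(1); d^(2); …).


Barcode: M ≅ I[1,1], I[1,2], I[3,3]^4. HN layers by μ_θ (3 steps, strictly decreasing):
  μ^(1)=41; μ^(2)=47/2; μ^(3)=-22

((1, 0, 0); (1, 1, 0); (0, 0, 4))


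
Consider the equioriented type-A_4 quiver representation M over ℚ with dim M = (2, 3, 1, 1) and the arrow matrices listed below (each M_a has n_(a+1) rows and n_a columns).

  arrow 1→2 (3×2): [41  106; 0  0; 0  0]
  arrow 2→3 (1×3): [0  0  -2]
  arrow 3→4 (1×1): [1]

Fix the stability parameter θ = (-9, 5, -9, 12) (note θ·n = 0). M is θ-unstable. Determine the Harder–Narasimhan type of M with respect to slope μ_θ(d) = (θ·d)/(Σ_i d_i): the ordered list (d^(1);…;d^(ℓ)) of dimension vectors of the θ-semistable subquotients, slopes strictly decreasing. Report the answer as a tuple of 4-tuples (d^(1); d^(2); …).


Interval decomposition of M: I[1,1], I[1,2], I[2,2], I[2,4].
HN type (ℓ=4): μ^(1)=12; μ^(2)=5; μ^(3)=-2; μ^(4)=-9

((0, 0, 0, 1); (0, 2, 0, 0); (0, 1, 1, 0); (2, 0, 0, 0))


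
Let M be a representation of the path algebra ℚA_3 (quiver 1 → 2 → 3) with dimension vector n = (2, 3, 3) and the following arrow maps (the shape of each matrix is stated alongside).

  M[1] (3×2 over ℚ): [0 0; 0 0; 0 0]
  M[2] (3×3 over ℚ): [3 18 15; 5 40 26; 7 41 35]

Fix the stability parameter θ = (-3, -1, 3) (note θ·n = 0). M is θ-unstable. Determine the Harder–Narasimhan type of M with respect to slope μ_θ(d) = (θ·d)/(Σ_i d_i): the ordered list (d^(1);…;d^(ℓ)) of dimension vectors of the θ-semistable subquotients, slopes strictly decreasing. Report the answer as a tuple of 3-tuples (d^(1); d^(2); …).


Barcode: M ≅ I[1,1]^2, I[2,3]^3. HN layers by μ_θ (3 steps, strictly decreasing):
  μ^(1)=3; μ^(2)=-1; μ^(3)=-3

((0, 0, 3); (0, 3, 0); (2, 0, 0))


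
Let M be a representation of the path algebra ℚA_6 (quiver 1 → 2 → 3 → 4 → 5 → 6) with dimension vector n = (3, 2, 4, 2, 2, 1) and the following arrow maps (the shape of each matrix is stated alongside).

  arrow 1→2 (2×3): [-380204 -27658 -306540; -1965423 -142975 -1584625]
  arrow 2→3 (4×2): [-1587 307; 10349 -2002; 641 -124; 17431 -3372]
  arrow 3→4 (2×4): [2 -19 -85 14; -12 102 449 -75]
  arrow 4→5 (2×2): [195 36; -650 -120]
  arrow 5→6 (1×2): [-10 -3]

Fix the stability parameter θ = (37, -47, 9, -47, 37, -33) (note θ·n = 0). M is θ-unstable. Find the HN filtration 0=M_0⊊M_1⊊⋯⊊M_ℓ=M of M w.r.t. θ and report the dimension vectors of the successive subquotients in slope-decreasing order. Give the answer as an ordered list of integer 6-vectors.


Interval decomposition of M: I[1,1], I[1,3], I[1,5], I[3,3], I[3,4], I[5,6].
HN type (ℓ=6): μ^(1)=37; μ^(2)=9; μ^(3)=2; μ^(4)=-5; μ^(5)=-12; μ^(6)=-19

((1, 0, 0, 0, 1, 0); (0, 0, 2, 0, 0, 0); (0, 0, 0, 0, 1, 1); (1, 1, 0, 0, 0, 0); (1, 1, 1, 1, 0, 0); (0, 0, 1, 1, 0, 0))
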